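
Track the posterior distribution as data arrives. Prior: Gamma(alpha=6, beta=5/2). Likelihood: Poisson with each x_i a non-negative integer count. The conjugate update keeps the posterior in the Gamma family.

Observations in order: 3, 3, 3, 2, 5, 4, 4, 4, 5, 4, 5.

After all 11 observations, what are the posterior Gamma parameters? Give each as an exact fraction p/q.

alpha=48, beta=27/2

obs 1: x=3 → posterior Gamma(9, 7/2)
obs 2: x=3 → posterior Gamma(12, 9/2)
obs 3: x=3 → posterior Gamma(15, 11/2)
obs 4: x=2 → posterior Gamma(17, 13/2)
obs 5: x=5 → posterior Gamma(22, 15/2)
obs 6: x=4 → posterior Gamma(26, 17/2)
obs 7: x=4 → posterior Gamma(30, 19/2)
obs 8: x=4 → posterior Gamma(34, 21/2)
obs 9: x=5 → posterior Gamma(39, 23/2)
obs 10: x=4 → posterior Gamma(43, 25/2)
obs 11: x=5 → posterior Gamma(48, 27/2)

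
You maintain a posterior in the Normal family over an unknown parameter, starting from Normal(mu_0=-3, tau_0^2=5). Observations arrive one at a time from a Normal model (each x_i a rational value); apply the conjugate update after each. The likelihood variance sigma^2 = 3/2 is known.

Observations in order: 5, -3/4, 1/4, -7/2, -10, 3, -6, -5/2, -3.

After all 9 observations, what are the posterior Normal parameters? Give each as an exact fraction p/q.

mu_0=-184/93, tau_0^2=5/31

obs 1: x=5 → posterior Normal(41/13, 15/13)
obs 2: x=-3/4 → posterior Normal(67/46, 15/23)
obs 3: x=1/4 → posterior Normal(12/11, 5/11)
obs 4: x=-7/2 → posterior Normal(1/43, 15/43)
obs 5: x=-10 → posterior Normal(-99/53, 15/53)
obs 6: x=3 → posterior Normal(-23/21, 5/21)
obs 7: x=-6 → posterior Normal(-129/73, 15/73)
obs 8: x=-5/2 → posterior Normal(-154/83, 15/83)
obs 9: x=-3 → posterior Normal(-184/93, 5/31)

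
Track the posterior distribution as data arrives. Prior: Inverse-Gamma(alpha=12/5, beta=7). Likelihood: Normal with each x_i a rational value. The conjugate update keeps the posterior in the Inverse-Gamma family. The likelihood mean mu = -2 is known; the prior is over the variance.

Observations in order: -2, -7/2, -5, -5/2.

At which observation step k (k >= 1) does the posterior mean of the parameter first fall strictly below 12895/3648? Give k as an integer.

k = 2

obs 1: x=-2 → posterior Inverse-Gamma(29/10, 7)
obs 2: x=-7/2 → posterior Inverse-Gamma(17/5, 65/8)
obs 3: x=-5 → posterior Inverse-Gamma(39/10, 101/8)
obs 4: x=-5/2 → posterior Inverse-Gamma(22/5, 51/4)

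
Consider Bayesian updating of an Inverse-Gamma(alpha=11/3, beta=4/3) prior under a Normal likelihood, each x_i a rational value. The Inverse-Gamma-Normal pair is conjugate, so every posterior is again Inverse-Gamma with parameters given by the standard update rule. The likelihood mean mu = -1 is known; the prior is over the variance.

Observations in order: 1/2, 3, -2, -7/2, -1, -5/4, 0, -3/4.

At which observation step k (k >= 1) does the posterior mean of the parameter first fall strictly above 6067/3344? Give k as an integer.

k = 2

obs 1: x=1/2 → posterior Inverse-Gamma(25/6, 59/24)
obs 2: x=3 → posterior Inverse-Gamma(14/3, 251/24)
obs 3: x=-2 → posterior Inverse-Gamma(31/6, 263/24)
obs 4: x=-7/2 → posterior Inverse-Gamma(17/3, 169/12)
obs 5: x=-1 → posterior Inverse-Gamma(37/6, 169/12)
obs 6: x=-5/4 → posterior Inverse-Gamma(20/3, 1355/96)
obs 7: x=0 → posterior Inverse-Gamma(43/6, 1403/96)
obs 8: x=-3/4 → posterior Inverse-Gamma(23/3, 703/48)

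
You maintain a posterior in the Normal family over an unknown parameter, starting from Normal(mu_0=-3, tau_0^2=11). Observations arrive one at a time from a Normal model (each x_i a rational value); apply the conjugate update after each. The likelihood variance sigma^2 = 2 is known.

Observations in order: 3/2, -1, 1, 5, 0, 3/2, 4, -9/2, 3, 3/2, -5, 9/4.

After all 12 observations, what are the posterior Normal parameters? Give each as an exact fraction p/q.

mu_0=383/536, tau_0^2=11/67

obs 1: x=3/2 → posterior Normal(21/26, 22/13)
obs 2: x=-1 → posterior Normal(-1/48, 11/12)
obs 3: x=1 → posterior Normal(3/10, 22/35)
obs 4: x=5 → posterior Normal(131/92, 11/23)
obs 5: x=0 → posterior Normal(131/114, 22/57)
obs 6: x=3/2 → posterior Normal(41/34, 11/34)
obs 7: x=4 → posterior Normal(126/79, 22/79)
obs 8: x=-9/2 → posterior Normal(17/20, 11/45)
obs 9: x=3 → posterior Normal(219/202, 22/101)
obs 10: x=3/2 → posterior Normal(9/8, 11/56)
obs 11: x=-5 → posterior Normal(71/123, 22/123)
obs 12: x=9/4 → posterior Normal(383/536, 11/67)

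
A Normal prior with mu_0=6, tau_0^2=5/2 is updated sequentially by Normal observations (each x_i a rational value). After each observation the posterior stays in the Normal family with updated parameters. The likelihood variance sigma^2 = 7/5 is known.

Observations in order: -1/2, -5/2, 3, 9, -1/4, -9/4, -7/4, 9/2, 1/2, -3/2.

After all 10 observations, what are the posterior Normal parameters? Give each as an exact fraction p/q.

obs 1: x=-1/2 → posterior Normal(11/6, 35/39)
obs 2: x=-5/2 → posterior Normal(9/64, 35/64)
obs 3: x=3 → posterior Normal(84/89, 35/89)
obs 4: x=9 → posterior Normal(103/38, 35/114)
obs 5: x=-1/4 → posterior Normal(1211/556, 35/139)
obs 6: x=-9/4 → posterior Normal(493/328, 35/164)
obs 7: x=-7/4 → posterior Normal(811/756, 5/27)
obs 8: x=9/2 → posterior Normal(1261/856, 35/214)
obs 9: x=1/2 → posterior Normal(1311/956, 35/239)
obs 10: x=-3/2 → posterior Normal(387/352, 35/264)

mu_0=387/352, tau_0^2=35/264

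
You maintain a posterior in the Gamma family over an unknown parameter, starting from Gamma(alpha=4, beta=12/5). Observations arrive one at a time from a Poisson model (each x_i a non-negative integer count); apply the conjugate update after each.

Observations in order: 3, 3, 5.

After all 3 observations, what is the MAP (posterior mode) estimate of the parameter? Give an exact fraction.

70/27

obs 1: x=3 → posterior Gamma(7, 17/5)
obs 2: x=3 → posterior Gamma(10, 22/5)
obs 3: x=5 → posterior Gamma(15, 27/5)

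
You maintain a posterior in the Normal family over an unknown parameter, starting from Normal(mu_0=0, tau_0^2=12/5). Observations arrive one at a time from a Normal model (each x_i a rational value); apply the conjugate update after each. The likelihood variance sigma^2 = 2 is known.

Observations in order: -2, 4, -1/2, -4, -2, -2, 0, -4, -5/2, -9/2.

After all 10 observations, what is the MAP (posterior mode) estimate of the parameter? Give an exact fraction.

obs 1: x=-2 → posterior Normal(-12/11, 12/11)
obs 2: x=4 → posterior Normal(12/17, 12/17)
obs 3: x=-1/2 → posterior Normal(9/23, 12/23)
obs 4: x=-4 → posterior Normal(-15/29, 12/29)
obs 5: x=-2 → posterior Normal(-27/35, 12/35)
obs 6: x=-2 → posterior Normal(-39/41, 12/41)
obs 7: x=0 → posterior Normal(-39/47, 12/47)
obs 8: x=-4 → posterior Normal(-63/53, 12/53)
obs 9: x=-5/2 → posterior Normal(-78/59, 12/59)
obs 10: x=-9/2 → posterior Normal(-21/13, 12/65)

-21/13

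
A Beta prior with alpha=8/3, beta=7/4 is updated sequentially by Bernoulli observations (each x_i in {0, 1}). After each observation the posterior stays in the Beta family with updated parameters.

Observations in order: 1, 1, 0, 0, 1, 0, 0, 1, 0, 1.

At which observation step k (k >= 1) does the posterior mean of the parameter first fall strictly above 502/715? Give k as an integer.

k = 2

obs 1: x=1 → posterior Beta(11/3, 7/4)
obs 2: x=1 → posterior Beta(14/3, 7/4)
obs 3: x=0 → posterior Beta(14/3, 11/4)
obs 4: x=0 → posterior Beta(14/3, 15/4)
obs 5: x=1 → posterior Beta(17/3, 15/4)
obs 6: x=0 → posterior Beta(17/3, 19/4)
obs 7: x=0 → posterior Beta(17/3, 23/4)
obs 8: x=1 → posterior Beta(20/3, 23/4)
obs 9: x=0 → posterior Beta(20/3, 27/4)
obs 10: x=1 → posterior Beta(23/3, 27/4)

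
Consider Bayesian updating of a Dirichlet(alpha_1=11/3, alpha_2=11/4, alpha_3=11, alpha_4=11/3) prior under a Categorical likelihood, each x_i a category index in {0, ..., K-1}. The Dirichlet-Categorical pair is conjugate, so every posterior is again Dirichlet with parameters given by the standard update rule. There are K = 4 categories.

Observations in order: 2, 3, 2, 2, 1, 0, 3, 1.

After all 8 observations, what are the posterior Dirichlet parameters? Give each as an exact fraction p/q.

obs 1: x=2 → posterior Dirichlet(11/3, 11/4, 12, 11/3)
obs 2: x=3 → posterior Dirichlet(11/3, 11/4, 12, 14/3)
obs 3: x=2 → posterior Dirichlet(11/3, 11/4, 13, 14/3)
obs 4: x=2 → posterior Dirichlet(11/3, 11/4, 14, 14/3)
obs 5: x=1 → posterior Dirichlet(11/3, 15/4, 14, 14/3)
obs 6: x=0 → posterior Dirichlet(14/3, 15/4, 14, 14/3)
obs 7: x=3 → posterior Dirichlet(14/3, 15/4, 14, 17/3)
obs 8: x=1 → posterior Dirichlet(14/3, 19/4, 14, 17/3)

alpha_1=14/3, alpha_2=19/4, alpha_3=14, alpha_4=17/3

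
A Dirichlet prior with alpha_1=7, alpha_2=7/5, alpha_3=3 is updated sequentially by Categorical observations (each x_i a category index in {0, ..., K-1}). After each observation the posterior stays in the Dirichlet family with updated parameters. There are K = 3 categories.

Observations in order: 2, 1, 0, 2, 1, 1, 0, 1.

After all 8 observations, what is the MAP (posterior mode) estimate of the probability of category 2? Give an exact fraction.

10/41

obs 1: x=2 → posterior Dirichlet(7, 7/5, 4)
obs 2: x=1 → posterior Dirichlet(7, 12/5, 4)
obs 3: x=0 → posterior Dirichlet(8, 12/5, 4)
obs 4: x=2 → posterior Dirichlet(8, 12/5, 5)
obs 5: x=1 → posterior Dirichlet(8, 17/5, 5)
obs 6: x=1 → posterior Dirichlet(8, 22/5, 5)
obs 7: x=0 → posterior Dirichlet(9, 22/5, 5)
obs 8: x=1 → posterior Dirichlet(9, 27/5, 5)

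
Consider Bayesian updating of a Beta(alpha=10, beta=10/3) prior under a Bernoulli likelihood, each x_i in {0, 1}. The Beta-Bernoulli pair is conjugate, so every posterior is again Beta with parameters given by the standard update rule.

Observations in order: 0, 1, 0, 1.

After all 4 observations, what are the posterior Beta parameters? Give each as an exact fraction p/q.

obs 1: x=0 → posterior Beta(10, 13/3)
obs 2: x=1 → posterior Beta(11, 13/3)
obs 3: x=0 → posterior Beta(11, 16/3)
obs 4: x=1 → posterior Beta(12, 16/3)

alpha=12, beta=16/3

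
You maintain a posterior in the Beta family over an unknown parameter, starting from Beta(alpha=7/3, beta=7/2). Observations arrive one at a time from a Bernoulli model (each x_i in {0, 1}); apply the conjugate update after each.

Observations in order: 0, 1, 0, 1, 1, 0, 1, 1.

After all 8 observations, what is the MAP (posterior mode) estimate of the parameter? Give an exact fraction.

38/71

obs 1: x=0 → posterior Beta(7/3, 9/2)
obs 2: x=1 → posterior Beta(10/3, 9/2)
obs 3: x=0 → posterior Beta(10/3, 11/2)
obs 4: x=1 → posterior Beta(13/3, 11/2)
obs 5: x=1 → posterior Beta(16/3, 11/2)
obs 6: x=0 → posterior Beta(16/3, 13/2)
obs 7: x=1 → posterior Beta(19/3, 13/2)
obs 8: x=1 → posterior Beta(22/3, 13/2)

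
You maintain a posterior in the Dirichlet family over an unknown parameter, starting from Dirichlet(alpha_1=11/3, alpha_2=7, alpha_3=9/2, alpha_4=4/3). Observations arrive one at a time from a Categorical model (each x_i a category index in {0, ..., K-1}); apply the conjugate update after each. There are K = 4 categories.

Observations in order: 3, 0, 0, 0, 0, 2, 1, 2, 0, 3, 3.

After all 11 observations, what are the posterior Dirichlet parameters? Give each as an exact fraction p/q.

alpha_1=26/3, alpha_2=8, alpha_3=13/2, alpha_4=13/3

obs 1: x=3 → posterior Dirichlet(11/3, 7, 9/2, 7/3)
obs 2: x=0 → posterior Dirichlet(14/3, 7, 9/2, 7/3)
obs 3: x=0 → posterior Dirichlet(17/3, 7, 9/2, 7/3)
obs 4: x=0 → posterior Dirichlet(20/3, 7, 9/2, 7/3)
obs 5: x=0 → posterior Dirichlet(23/3, 7, 9/2, 7/3)
obs 6: x=2 → posterior Dirichlet(23/3, 7, 11/2, 7/3)
obs 7: x=1 → posterior Dirichlet(23/3, 8, 11/2, 7/3)
obs 8: x=2 → posterior Dirichlet(23/3, 8, 13/2, 7/3)
obs 9: x=0 → posterior Dirichlet(26/3, 8, 13/2, 7/3)
obs 10: x=3 → posterior Dirichlet(26/3, 8, 13/2, 10/3)
obs 11: x=3 → posterior Dirichlet(26/3, 8, 13/2, 13/3)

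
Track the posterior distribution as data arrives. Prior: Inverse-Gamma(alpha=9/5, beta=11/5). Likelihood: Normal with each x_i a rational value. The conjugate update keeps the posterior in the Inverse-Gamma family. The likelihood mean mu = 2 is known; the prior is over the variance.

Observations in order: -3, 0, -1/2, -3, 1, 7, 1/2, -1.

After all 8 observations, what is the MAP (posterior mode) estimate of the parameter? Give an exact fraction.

obs 1: x=-3 → posterior Inverse-Gamma(23/10, 147/10)
obs 2: x=0 → posterior Inverse-Gamma(14/5, 167/10)
obs 3: x=-1/2 → posterior Inverse-Gamma(33/10, 793/40)
obs 4: x=-3 → posterior Inverse-Gamma(19/5, 1293/40)
obs 5: x=1 → posterior Inverse-Gamma(43/10, 1313/40)
obs 6: x=7 → posterior Inverse-Gamma(24/5, 1813/40)
obs 7: x=1/2 → posterior Inverse-Gamma(53/10, 929/20)
obs 8: x=-1 → posterior Inverse-Gamma(29/5, 1019/20)

1019/136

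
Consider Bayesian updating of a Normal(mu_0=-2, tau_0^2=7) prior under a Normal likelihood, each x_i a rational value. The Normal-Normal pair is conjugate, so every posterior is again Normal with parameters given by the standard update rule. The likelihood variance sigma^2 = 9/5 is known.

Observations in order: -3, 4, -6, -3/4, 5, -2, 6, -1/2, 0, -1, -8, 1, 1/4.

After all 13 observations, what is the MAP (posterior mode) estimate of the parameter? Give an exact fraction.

obs 1: x=-3 → posterior Normal(-123/44, 63/44)
obs 2: x=4 → posterior Normal(17/79, 63/79)
obs 3: x=-6 → posterior Normal(-193/114, 21/38)
obs 4: x=-3/4 → posterior Normal(-877/596, 63/149)
obs 5: x=5 → posterior Normal(-177/736, 63/184)
obs 6: x=-2 → posterior Normal(-457/876, 21/73)
obs 7: x=6 → posterior Normal(383/1016, 63/254)
obs 8: x=-1/2 → posterior Normal(313/1156, 63/289)
obs 9: x=0 → posterior Normal(313/1296, 7/36)
obs 10: x=-1 → posterior Normal(173/1436, 63/359)
obs 11: x=-8 → posterior Normal(-947/1576, 63/394)
obs 12: x=1 → posterior Normal(-269/572, 21/143)
obs 13: x=1/4 → posterior Normal(-193/464, 63/464)

-193/464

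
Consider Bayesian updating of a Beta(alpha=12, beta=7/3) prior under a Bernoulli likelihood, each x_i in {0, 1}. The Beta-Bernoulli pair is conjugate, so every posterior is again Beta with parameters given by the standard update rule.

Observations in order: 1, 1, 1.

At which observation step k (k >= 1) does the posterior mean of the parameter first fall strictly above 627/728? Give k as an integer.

obs 1: x=1 → posterior Beta(13, 7/3)
obs 2: x=1 → posterior Beta(14, 7/3)
obs 3: x=1 → posterior Beta(15, 7/3)

k = 3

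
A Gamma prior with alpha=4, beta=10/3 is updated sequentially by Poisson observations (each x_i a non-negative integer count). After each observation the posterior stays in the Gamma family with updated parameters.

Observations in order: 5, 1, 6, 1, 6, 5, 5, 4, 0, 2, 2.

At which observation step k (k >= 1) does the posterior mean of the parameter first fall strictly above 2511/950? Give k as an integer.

obs 1: x=5 → posterior Gamma(9, 13/3)
obs 2: x=1 → posterior Gamma(10, 16/3)
obs 3: x=6 → posterior Gamma(16, 19/3)
obs 4: x=1 → posterior Gamma(17, 22/3)
obs 5: x=6 → posterior Gamma(23, 25/3)
obs 6: x=5 → posterior Gamma(28, 28/3)
obs 7: x=5 → posterior Gamma(33, 31/3)
obs 8: x=4 → posterior Gamma(37, 34/3)
obs 9: x=0 → posterior Gamma(37, 37/3)
obs 10: x=2 → posterior Gamma(39, 40/3)
obs 11: x=2 → posterior Gamma(41, 43/3)

k = 5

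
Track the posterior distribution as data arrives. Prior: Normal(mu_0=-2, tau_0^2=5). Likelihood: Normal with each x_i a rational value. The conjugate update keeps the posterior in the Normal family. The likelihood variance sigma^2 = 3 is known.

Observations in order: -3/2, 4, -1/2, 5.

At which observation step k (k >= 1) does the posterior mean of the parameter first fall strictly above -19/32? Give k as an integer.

k = 2

obs 1: x=-3/2 → posterior Normal(-27/16, 15/8)
obs 2: x=4 → posterior Normal(1/2, 15/13)
obs 3: x=-1/2 → posterior Normal(2/9, 5/6)
obs 4: x=5 → posterior Normal(29/23, 15/23)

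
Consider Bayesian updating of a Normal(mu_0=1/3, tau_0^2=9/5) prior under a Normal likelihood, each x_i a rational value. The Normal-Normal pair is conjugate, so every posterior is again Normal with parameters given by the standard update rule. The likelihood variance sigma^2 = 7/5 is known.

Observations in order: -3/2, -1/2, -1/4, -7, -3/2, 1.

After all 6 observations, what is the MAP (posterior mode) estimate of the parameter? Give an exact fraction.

obs 1: x=-3/2 → posterior Normal(-67/96, 63/80)
obs 2: x=-1/2 → posterior Normal(-47/75, 63/125)
obs 3: x=-1/4 → posterior Normal(-215/408, 63/170)
obs 4: x=-7 → posterior Normal(-971/516, 63/215)
obs 5: x=-3/2 → posterior Normal(-1133/624, 63/260)
obs 6: x=1 → posterior Normal(-1025/732, 63/305)

-1025/732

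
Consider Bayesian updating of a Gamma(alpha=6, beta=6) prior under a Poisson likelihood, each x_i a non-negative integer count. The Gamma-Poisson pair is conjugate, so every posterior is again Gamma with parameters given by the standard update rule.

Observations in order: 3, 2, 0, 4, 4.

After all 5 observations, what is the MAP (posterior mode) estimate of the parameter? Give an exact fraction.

18/11

obs 1: x=3 → posterior Gamma(9, 7)
obs 2: x=2 → posterior Gamma(11, 8)
obs 3: x=0 → posterior Gamma(11, 9)
obs 4: x=4 → posterior Gamma(15, 10)
obs 5: x=4 → posterior Gamma(19, 11)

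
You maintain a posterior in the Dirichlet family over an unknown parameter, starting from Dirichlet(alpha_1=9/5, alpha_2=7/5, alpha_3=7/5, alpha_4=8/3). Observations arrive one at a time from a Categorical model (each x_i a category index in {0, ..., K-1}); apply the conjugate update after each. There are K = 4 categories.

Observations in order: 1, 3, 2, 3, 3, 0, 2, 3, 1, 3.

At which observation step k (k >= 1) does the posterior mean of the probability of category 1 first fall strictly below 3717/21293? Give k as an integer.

k = 7

obs 1: x=1 → posterior Dirichlet(9/5, 12/5, 7/5, 8/3)
obs 2: x=3 → posterior Dirichlet(9/5, 12/5, 7/5, 11/3)
obs 3: x=2 → posterior Dirichlet(9/5, 12/5, 12/5, 11/3)
obs 4: x=3 → posterior Dirichlet(9/5, 12/5, 12/5, 14/3)
obs 5: x=3 → posterior Dirichlet(9/5, 12/5, 12/5, 17/3)
obs 6: x=0 → posterior Dirichlet(14/5, 12/5, 12/5, 17/3)
obs 7: x=2 → posterior Dirichlet(14/5, 12/5, 17/5, 17/3)
obs 8: x=3 → posterior Dirichlet(14/5, 12/5, 17/5, 20/3)
obs 9: x=1 → posterior Dirichlet(14/5, 17/5, 17/5, 20/3)
obs 10: x=3 → posterior Dirichlet(14/5, 17/5, 17/5, 23/3)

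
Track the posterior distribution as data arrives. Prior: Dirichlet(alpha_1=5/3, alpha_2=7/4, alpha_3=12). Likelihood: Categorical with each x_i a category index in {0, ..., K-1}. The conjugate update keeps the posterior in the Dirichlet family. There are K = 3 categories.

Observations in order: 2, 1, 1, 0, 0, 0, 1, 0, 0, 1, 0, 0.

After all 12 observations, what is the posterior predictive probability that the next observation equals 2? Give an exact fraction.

156/329

obs 1: x=2 → posterior Dirichlet(5/3, 7/4, 13)
obs 2: x=1 → posterior Dirichlet(5/3, 11/4, 13)
obs 3: x=1 → posterior Dirichlet(5/3, 15/4, 13)
obs 4: x=0 → posterior Dirichlet(8/3, 15/4, 13)
obs 5: x=0 → posterior Dirichlet(11/3, 15/4, 13)
obs 6: x=0 → posterior Dirichlet(14/3, 15/4, 13)
obs 7: x=1 → posterior Dirichlet(14/3, 19/4, 13)
obs 8: x=0 → posterior Dirichlet(17/3, 19/4, 13)
obs 9: x=0 → posterior Dirichlet(20/3, 19/4, 13)
obs 10: x=1 → posterior Dirichlet(20/3, 23/4, 13)
obs 11: x=0 → posterior Dirichlet(23/3, 23/4, 13)
obs 12: x=0 → posterior Dirichlet(26/3, 23/4, 13)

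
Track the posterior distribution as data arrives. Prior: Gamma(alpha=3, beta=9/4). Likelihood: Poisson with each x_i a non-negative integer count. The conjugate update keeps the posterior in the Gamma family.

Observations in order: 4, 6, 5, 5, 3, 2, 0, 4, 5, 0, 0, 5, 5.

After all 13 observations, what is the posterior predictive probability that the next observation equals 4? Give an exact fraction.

1919093524889974430347416066712407110803660190154584282489186864903548433698487749193280512/11498499750090921648078612093292197437812083223843631878171578364344895817339420318603515625

obs 1: x=4 → posterior Gamma(7, 13/4)
obs 2: x=6 → posterior Gamma(13, 17/4)
obs 3: x=5 → posterior Gamma(18, 21/4)
obs 4: x=5 → posterior Gamma(23, 25/4)
obs 5: x=3 → posterior Gamma(26, 29/4)
obs 6: x=2 → posterior Gamma(28, 33/4)
obs 7: x=0 → posterior Gamma(28, 37/4)
obs 8: x=4 → posterior Gamma(32, 41/4)
obs 9: x=5 → posterior Gamma(37, 45/4)
obs 10: x=0 → posterior Gamma(37, 49/4)
obs 11: x=0 → posterior Gamma(37, 53/4)
obs 12: x=5 → posterior Gamma(42, 57/4)
obs 13: x=5 → posterior Gamma(47, 61/4)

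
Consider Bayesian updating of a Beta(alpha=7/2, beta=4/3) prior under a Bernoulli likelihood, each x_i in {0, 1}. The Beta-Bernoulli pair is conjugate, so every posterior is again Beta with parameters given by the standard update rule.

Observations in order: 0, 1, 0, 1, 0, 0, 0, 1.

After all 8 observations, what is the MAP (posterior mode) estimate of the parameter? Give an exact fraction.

obs 1: x=0 → posterior Beta(7/2, 7/3)
obs 2: x=1 → posterior Beta(9/2, 7/3)
obs 3: x=0 → posterior Beta(9/2, 10/3)
obs 4: x=1 → posterior Beta(11/2, 10/3)
obs 5: x=0 → posterior Beta(11/2, 13/3)
obs 6: x=0 → posterior Beta(11/2, 16/3)
obs 7: x=0 → posterior Beta(11/2, 19/3)
obs 8: x=1 → posterior Beta(13/2, 19/3)

33/65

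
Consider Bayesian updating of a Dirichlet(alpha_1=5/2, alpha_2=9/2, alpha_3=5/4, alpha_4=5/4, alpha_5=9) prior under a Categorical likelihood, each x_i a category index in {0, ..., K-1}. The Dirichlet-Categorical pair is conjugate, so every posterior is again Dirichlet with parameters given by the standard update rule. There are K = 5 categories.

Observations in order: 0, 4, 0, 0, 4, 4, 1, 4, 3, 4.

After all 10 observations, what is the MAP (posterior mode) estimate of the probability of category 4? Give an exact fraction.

obs 1: x=0 → posterior Dirichlet(7/2, 9/2, 5/4, 5/4, 9)
obs 2: x=4 → posterior Dirichlet(7/2, 9/2, 5/4, 5/4, 10)
obs 3: x=0 → posterior Dirichlet(9/2, 9/2, 5/4, 5/4, 10)
obs 4: x=0 → posterior Dirichlet(11/2, 9/2, 5/4, 5/4, 10)
obs 5: x=4 → posterior Dirichlet(11/2, 9/2, 5/4, 5/4, 11)
obs 6: x=4 → posterior Dirichlet(11/2, 9/2, 5/4, 5/4, 12)
obs 7: x=1 → posterior Dirichlet(11/2, 11/2, 5/4, 5/4, 12)
obs 8: x=4 → posterior Dirichlet(11/2, 11/2, 5/4, 5/4, 13)
obs 9: x=3 → posterior Dirichlet(11/2, 11/2, 5/4, 9/4, 13)
obs 10: x=4 → posterior Dirichlet(11/2, 11/2, 5/4, 9/4, 14)

26/47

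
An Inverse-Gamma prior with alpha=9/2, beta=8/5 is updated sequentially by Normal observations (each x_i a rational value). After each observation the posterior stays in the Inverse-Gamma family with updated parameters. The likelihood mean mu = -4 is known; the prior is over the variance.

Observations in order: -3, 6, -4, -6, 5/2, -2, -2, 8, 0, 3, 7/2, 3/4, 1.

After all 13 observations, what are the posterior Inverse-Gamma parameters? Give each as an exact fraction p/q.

obs 1: x=-3 → posterior Inverse-Gamma(5, 21/10)
obs 2: x=6 → posterior Inverse-Gamma(11/2, 521/10)
obs 3: x=-4 → posterior Inverse-Gamma(6, 521/10)
obs 4: x=-6 → posterior Inverse-Gamma(13/2, 541/10)
obs 5: x=5/2 → posterior Inverse-Gamma(7, 3009/40)
obs 6: x=-2 → posterior Inverse-Gamma(15/2, 3089/40)
obs 7: x=-2 → posterior Inverse-Gamma(8, 3169/40)
obs 8: x=8 → posterior Inverse-Gamma(17/2, 6049/40)
obs 9: x=0 → posterior Inverse-Gamma(9, 6369/40)
obs 10: x=3 → posterior Inverse-Gamma(19/2, 7349/40)
obs 11: x=7/2 → posterior Inverse-Gamma(10, 4237/20)
obs 12: x=3/4 → posterior Inverse-Gamma(21/2, 35701/160)
obs 13: x=1 → posterior Inverse-Gamma(11, 37701/160)

alpha=11, beta=37701/160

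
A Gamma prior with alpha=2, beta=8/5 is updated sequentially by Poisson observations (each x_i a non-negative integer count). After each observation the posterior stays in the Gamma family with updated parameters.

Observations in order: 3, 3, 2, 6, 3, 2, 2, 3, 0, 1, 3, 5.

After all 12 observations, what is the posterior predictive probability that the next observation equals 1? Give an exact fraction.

obs 1: x=3 → posterior Gamma(5, 13/5)
obs 2: x=3 → posterior Gamma(8, 18/5)
obs 3: x=2 → posterior Gamma(10, 23/5)
obs 4: x=6 → posterior Gamma(16, 28/5)
obs 5: x=3 → posterior Gamma(19, 33/5)
obs 6: x=2 → posterior Gamma(21, 38/5)
obs 7: x=2 → posterior Gamma(23, 43/5)
obs 8: x=3 → posterior Gamma(26, 48/5)
obs 9: x=0 → posterior Gamma(26, 53/5)
obs 10: x=1 → posterior Gamma(27, 58/5)
obs 11: x=3 → posterior Gamma(30, 63/5)
obs 12: x=5 → posterior Gamma(35, 68/5)

2403532469409317562665132737817770195253081708358017856155785625600/12012211336350227316446820100278887925603925639507433655692782073761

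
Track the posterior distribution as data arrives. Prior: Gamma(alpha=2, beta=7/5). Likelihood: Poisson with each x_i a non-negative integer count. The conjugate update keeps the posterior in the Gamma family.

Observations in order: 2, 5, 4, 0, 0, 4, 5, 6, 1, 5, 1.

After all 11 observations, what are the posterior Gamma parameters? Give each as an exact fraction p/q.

obs 1: x=2 → posterior Gamma(4, 12/5)
obs 2: x=5 → posterior Gamma(9, 17/5)
obs 3: x=4 → posterior Gamma(13, 22/5)
obs 4: x=0 → posterior Gamma(13, 27/5)
obs 5: x=0 → posterior Gamma(13, 32/5)
obs 6: x=4 → posterior Gamma(17, 37/5)
obs 7: x=5 → posterior Gamma(22, 42/5)
obs 8: x=6 → posterior Gamma(28, 47/5)
obs 9: x=1 → posterior Gamma(29, 52/5)
obs 10: x=5 → posterior Gamma(34, 57/5)
obs 11: x=1 → posterior Gamma(35, 62/5)

alpha=35, beta=62/5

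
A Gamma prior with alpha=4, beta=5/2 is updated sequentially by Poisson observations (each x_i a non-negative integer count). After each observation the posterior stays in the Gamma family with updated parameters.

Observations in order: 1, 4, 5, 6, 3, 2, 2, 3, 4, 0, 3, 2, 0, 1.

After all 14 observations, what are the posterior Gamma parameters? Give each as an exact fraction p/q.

obs 1: x=1 → posterior Gamma(5, 7/2)
obs 2: x=4 → posterior Gamma(9, 9/2)
obs 3: x=5 → posterior Gamma(14, 11/2)
obs 4: x=6 → posterior Gamma(20, 13/2)
obs 5: x=3 → posterior Gamma(23, 15/2)
obs 6: x=2 → posterior Gamma(25, 17/2)
obs 7: x=2 → posterior Gamma(27, 19/2)
obs 8: x=3 → posterior Gamma(30, 21/2)
obs 9: x=4 → posterior Gamma(34, 23/2)
obs 10: x=0 → posterior Gamma(34, 25/2)
obs 11: x=3 → posterior Gamma(37, 27/2)
obs 12: x=2 → posterior Gamma(39, 29/2)
obs 13: x=0 → posterior Gamma(39, 31/2)
obs 14: x=1 → posterior Gamma(40, 33/2)

alpha=40, beta=33/2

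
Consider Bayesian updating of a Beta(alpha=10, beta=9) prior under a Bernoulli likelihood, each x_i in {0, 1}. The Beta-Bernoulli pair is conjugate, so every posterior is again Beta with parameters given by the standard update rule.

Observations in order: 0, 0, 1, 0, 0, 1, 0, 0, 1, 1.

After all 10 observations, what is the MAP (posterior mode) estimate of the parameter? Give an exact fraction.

13/27

obs 1: x=0 → posterior Beta(10, 10)
obs 2: x=0 → posterior Beta(10, 11)
obs 3: x=1 → posterior Beta(11, 11)
obs 4: x=0 → posterior Beta(11, 12)
obs 5: x=0 → posterior Beta(11, 13)
obs 6: x=1 → posterior Beta(12, 13)
obs 7: x=0 → posterior Beta(12, 14)
obs 8: x=0 → posterior Beta(12, 15)
obs 9: x=1 → posterior Beta(13, 15)
obs 10: x=1 → posterior Beta(14, 15)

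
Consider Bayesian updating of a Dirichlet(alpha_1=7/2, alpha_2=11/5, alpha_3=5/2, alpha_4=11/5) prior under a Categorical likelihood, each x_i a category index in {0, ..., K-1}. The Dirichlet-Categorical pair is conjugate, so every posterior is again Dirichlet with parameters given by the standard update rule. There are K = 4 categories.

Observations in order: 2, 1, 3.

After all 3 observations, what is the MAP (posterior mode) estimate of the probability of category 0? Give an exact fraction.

obs 1: x=2 → posterior Dirichlet(7/2, 11/5, 7/2, 11/5)
obs 2: x=1 → posterior Dirichlet(7/2, 16/5, 7/2, 11/5)
obs 3: x=3 → posterior Dirichlet(7/2, 16/5, 7/2, 16/5)

25/94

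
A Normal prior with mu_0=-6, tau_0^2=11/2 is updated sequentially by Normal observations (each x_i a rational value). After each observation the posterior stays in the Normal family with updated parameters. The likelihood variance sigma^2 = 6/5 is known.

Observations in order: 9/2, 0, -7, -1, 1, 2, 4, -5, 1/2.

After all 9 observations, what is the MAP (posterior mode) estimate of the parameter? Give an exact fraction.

obs 1: x=9/2 → posterior Normal(351/134, 66/67)
obs 2: x=0 → posterior Normal(351/244, 33/61)
obs 3: x=-7 → posterior Normal(-419/354, 22/59)
obs 4: x=-1 → posterior Normal(-529/464, 33/116)
obs 5: x=1 → posterior Normal(-419/574, 66/287)
obs 6: x=2 → posterior Normal(-199/684, 11/57)
obs 7: x=4 → posterior Normal(241/794, 66/397)
obs 8: x=-5 → posterior Normal(-309/904, 33/226)
obs 9: x=1/2 → posterior Normal(-127/507, 22/169)

-127/507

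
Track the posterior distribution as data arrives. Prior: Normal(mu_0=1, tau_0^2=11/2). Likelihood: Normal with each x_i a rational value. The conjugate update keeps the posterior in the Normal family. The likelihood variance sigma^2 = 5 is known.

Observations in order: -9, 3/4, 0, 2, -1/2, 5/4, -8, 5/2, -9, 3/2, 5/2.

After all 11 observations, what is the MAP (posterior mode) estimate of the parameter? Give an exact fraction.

obs 1: x=-9 → posterior Normal(-89/21, 55/21)
obs 2: x=3/4 → posterior Normal(-323/128, 55/32)
obs 3: x=0 → posterior Normal(-323/172, 55/43)
obs 4: x=2 → posterior Normal(-235/216, 55/54)
obs 5: x=-1/2 → posterior Normal(-257/260, 11/13)
obs 6: x=5/4 → posterior Normal(-101/152, 55/76)
obs 7: x=-8 → posterior Normal(-277/174, 55/87)
obs 8: x=5/2 → posterior Normal(-111/98, 55/98)
obs 9: x=-9 → posterior Normal(-210/109, 55/109)
obs 10: x=3/2 → posterior Normal(-129/80, 11/24)
obs 11: x=5/2 → posterior Normal(-166/131, 55/131)

-166/131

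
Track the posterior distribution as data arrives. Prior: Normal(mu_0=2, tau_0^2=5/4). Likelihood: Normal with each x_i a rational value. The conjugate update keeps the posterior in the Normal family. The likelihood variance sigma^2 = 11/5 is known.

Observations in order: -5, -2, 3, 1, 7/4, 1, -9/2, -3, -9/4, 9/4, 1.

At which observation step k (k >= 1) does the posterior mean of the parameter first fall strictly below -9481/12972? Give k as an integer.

k = 2

obs 1: x=-5 → posterior Normal(-37/69, 55/69)
obs 2: x=-2 → posterior Normal(-87/94, 55/94)
obs 3: x=3 → posterior Normal(-12/119, 55/119)
obs 4: x=1 → posterior Normal(13/144, 55/144)
obs 5: x=7/4 → posterior Normal(227/676, 55/169)
obs 6: x=1 → posterior Normal(327/776, 55/194)
obs 7: x=-9/2 → posterior Normal(-41/292, 55/219)
obs 8: x=-3 → posterior Normal(-423/976, 55/244)
obs 9: x=-9/4 → posterior Normal(-162/269, 55/269)
obs 10: x=9/4 → posterior Normal(-141/392, 55/294)
obs 11: x=1 → posterior Normal(-323/1276, 5/29)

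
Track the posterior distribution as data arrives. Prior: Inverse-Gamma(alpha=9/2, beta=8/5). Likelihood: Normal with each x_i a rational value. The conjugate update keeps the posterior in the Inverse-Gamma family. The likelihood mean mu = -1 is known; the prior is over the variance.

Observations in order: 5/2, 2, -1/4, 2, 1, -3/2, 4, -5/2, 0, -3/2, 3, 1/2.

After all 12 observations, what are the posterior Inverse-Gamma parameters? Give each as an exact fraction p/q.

obs 1: x=5/2 → posterior Inverse-Gamma(5, 309/40)
obs 2: x=2 → posterior Inverse-Gamma(11/2, 489/40)
obs 3: x=-1/4 → posterior Inverse-Gamma(6, 2001/160)
obs 4: x=2 → posterior Inverse-Gamma(13/2, 2721/160)
obs 5: x=1 → posterior Inverse-Gamma(7, 3041/160)
obs 6: x=-3/2 → posterior Inverse-Gamma(15/2, 3061/160)
obs 7: x=4 → posterior Inverse-Gamma(8, 5061/160)
obs 8: x=-5/2 → posterior Inverse-Gamma(17/2, 5241/160)
obs 9: x=0 → posterior Inverse-Gamma(9, 5321/160)
obs 10: x=-3/2 → posterior Inverse-Gamma(19/2, 5341/160)
obs 11: x=3 → posterior Inverse-Gamma(10, 6621/160)
obs 12: x=1/2 → posterior Inverse-Gamma(21/2, 6801/160)

alpha=21/2, beta=6801/160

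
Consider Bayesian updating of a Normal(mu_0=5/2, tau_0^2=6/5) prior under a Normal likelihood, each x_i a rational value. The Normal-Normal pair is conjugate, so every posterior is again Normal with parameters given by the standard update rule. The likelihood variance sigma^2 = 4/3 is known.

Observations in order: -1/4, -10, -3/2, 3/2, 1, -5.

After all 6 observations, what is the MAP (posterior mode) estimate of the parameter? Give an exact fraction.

obs 1: x=-1/4 → posterior Normal(91/76, 12/19)
obs 2: x=-10 → posterior Normal(-269/112, 3/7)
obs 3: x=-3/2 → posterior Normal(-323/148, 12/37)
obs 4: x=3/2 → posterior Normal(-269/184, 6/23)
obs 5: x=1 → posterior Normal(-233/220, 12/55)
obs 6: x=-5 → posterior Normal(-413/256, 3/16)

-413/256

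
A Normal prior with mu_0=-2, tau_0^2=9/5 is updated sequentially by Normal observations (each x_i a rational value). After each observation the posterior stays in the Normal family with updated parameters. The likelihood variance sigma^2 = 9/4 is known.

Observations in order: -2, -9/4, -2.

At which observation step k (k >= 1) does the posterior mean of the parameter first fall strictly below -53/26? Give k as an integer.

k = 2

obs 1: x=-2 → posterior Normal(-2, 1)
obs 2: x=-9/4 → posterior Normal(-27/13, 9/13)
obs 3: x=-2 → posterior Normal(-35/17, 9/17)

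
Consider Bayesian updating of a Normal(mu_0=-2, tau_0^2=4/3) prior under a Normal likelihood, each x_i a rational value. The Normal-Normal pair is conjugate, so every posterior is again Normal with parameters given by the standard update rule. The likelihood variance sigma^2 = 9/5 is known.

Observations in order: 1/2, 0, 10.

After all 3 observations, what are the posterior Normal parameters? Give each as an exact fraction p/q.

obs 1: x=1/2 → posterior Normal(-44/47, 36/47)
obs 2: x=0 → posterior Normal(-44/67, 36/67)
obs 3: x=10 → posterior Normal(52/29, 12/29)

mu_0=52/29, tau_0^2=12/29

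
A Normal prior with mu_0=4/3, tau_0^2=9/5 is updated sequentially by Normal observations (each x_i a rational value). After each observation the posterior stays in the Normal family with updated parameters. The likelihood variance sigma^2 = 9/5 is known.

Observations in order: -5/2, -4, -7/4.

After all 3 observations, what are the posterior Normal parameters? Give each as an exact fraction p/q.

mu_0=-83/48, tau_0^2=9/20

obs 1: x=-5/2 → posterior Normal(-7/12, 9/10)
obs 2: x=-4 → posterior Normal(-31/18, 3/5)
obs 3: x=-7/4 → posterior Normal(-83/48, 9/20)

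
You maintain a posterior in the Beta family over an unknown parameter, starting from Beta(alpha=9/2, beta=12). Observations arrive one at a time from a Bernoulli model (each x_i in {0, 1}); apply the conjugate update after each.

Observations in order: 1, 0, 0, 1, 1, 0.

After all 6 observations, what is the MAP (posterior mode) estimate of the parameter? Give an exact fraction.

obs 1: x=1 → posterior Beta(11/2, 12)
obs 2: x=0 → posterior Beta(11/2, 13)
obs 3: x=0 → posterior Beta(11/2, 14)
obs 4: x=1 → posterior Beta(13/2, 14)
obs 5: x=1 → posterior Beta(15/2, 14)
obs 6: x=0 → posterior Beta(15/2, 15)

13/41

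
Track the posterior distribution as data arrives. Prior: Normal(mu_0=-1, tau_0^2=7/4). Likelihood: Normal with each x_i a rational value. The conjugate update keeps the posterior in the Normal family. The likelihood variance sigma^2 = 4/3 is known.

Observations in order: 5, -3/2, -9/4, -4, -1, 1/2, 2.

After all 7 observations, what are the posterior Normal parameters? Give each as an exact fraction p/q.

obs 1: x=5 → posterior Normal(89/37, 28/37)
obs 2: x=-3/2 → posterior Normal(115/116, 14/29)
obs 3: x=-9/4 → posterior Normal(41/316, 28/79)
obs 4: x=-4 → posterior Normal(-59/80, 7/25)
obs 5: x=-1 → posterior Normal(-379/484, 28/121)
obs 6: x=1/2 → posterior Normal(-337/568, 14/71)
obs 7: x=2 → posterior Normal(-169/652, 28/163)

mu_0=-169/652, tau_0^2=28/163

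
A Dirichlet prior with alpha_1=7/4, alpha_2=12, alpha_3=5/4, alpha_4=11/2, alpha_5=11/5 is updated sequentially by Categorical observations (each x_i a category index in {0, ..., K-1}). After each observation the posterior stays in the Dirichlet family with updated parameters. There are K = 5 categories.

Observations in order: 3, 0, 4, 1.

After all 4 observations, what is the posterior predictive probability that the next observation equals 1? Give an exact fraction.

obs 1: x=3 → posterior Dirichlet(7/4, 12, 5/4, 13/2, 11/5)
obs 2: x=0 → posterior Dirichlet(11/4, 12, 5/4, 13/2, 11/5)
obs 3: x=4 → posterior Dirichlet(11/4, 12, 5/4, 13/2, 16/5)
obs 4: x=1 → posterior Dirichlet(11/4, 13, 5/4, 13/2, 16/5)

130/267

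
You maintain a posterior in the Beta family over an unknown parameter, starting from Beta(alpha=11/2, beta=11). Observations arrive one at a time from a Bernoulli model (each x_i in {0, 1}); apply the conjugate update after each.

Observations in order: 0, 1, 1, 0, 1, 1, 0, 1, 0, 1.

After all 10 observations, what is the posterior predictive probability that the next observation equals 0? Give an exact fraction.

obs 1: x=0 → posterior Beta(11/2, 12)
obs 2: x=1 → posterior Beta(13/2, 12)
obs 3: x=1 → posterior Beta(15/2, 12)
obs 4: x=0 → posterior Beta(15/2, 13)
obs 5: x=1 → posterior Beta(17/2, 13)
obs 6: x=1 → posterior Beta(19/2, 13)
obs 7: x=0 → posterior Beta(19/2, 14)
obs 8: x=1 → posterior Beta(21/2, 14)
obs 9: x=0 → posterior Beta(21/2, 15)
obs 10: x=1 → posterior Beta(23/2, 15)

30/53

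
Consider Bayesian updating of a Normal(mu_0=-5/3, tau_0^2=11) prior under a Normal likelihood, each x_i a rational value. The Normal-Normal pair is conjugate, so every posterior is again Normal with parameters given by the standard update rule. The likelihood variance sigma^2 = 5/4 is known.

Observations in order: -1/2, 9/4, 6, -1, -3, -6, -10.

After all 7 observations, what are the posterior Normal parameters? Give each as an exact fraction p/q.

mu_0=-1642/939, tau_0^2=55/313

obs 1: x=-1/2 → posterior Normal(-13/21, 55/49)
obs 2: x=9/4 → posterior Normal(206/279, 55/93)
obs 3: x=6 → posterior Normal(998/411, 55/137)
obs 4: x=-1 → posterior Normal(866/543, 55/181)
obs 5: x=-3 → posterior Normal(94/135, 11/45)
obs 6: x=-6 → posterior Normal(-322/807, 55/269)
obs 7: x=-10 → posterior Normal(-1642/939, 55/313)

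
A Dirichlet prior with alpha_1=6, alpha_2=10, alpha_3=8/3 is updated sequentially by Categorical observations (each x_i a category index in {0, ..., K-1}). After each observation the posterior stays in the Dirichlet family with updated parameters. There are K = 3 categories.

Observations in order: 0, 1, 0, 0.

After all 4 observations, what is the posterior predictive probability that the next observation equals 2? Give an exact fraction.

2/17

obs 1: x=0 → posterior Dirichlet(7, 10, 8/3)
obs 2: x=1 → posterior Dirichlet(7, 11, 8/3)
obs 3: x=0 → posterior Dirichlet(8, 11, 8/3)
obs 4: x=0 → posterior Dirichlet(9, 11, 8/3)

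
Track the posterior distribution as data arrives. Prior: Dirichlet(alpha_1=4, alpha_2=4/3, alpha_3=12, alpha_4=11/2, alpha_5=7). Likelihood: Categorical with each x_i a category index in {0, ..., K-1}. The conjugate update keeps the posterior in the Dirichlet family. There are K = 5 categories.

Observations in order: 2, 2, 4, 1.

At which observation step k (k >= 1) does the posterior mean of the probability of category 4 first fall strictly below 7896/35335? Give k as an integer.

k = 2

obs 1: x=2 → posterior Dirichlet(4, 4/3, 13, 11/2, 7)
obs 2: x=2 → posterior Dirichlet(4, 4/3, 14, 11/2, 7)
obs 3: x=4 → posterior Dirichlet(4, 4/3, 14, 11/2, 8)
obs 4: x=1 → posterior Dirichlet(4, 7/3, 14, 11/2, 8)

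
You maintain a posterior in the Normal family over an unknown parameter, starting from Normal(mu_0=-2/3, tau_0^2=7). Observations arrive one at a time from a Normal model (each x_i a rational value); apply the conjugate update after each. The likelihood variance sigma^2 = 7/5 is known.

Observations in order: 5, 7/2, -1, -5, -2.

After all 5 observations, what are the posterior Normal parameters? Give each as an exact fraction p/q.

obs 1: x=5 → posterior Normal(73/18, 7/6)
obs 2: x=7/2 → posterior Normal(251/66, 7/11)
obs 3: x=-1 → posterior Normal(221/96, 7/16)
obs 4: x=-5 → posterior Normal(71/126, 1/3)
obs 5: x=-2 → posterior Normal(11/156, 7/26)

mu_0=11/156, tau_0^2=7/26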